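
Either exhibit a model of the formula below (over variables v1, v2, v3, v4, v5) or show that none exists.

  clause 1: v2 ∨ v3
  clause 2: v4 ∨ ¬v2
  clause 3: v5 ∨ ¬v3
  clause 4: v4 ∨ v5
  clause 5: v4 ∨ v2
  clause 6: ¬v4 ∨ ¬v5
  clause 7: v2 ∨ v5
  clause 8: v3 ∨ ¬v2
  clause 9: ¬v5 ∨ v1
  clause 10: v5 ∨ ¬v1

Try v2 = True.
From the singleton clause (v4), v4 = True.
From the singleton clause (¬v5), v5 = False.
From the singleton clause (¬v3), v3 = False.
That conflicts with the unit clause (v3).
Backtrack on v2: now try v2 = False.
From the singleton clause (v3), v3 = True.
From the singleton clause (v5), v5 = True.
From the singleton clause (v4), v4 = True.
That conflicts with the unit clause (¬v4).
Both values of v2 lead to a conflict.

UNSATISFIABLE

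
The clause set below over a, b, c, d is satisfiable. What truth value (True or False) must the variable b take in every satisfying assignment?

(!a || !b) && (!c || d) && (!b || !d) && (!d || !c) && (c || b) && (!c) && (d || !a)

True

Suppose b = false.
(c) alone gives c = true.
But (!c) is also a unit clause — contradiction.
So every satisfying assignment has b = True.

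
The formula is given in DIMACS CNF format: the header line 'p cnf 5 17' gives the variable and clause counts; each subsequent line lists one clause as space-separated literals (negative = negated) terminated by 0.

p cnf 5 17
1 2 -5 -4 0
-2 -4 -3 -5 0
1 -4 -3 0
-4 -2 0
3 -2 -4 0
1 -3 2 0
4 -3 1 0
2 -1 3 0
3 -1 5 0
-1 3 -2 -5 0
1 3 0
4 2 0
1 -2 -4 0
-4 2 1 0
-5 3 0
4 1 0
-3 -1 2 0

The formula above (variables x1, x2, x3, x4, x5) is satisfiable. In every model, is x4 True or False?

False

Suppose x4 = True.
The clause (¬x2) is unit, so x2 = False.
The clause (x1) is unit, so x1 = True.
The clause (x3) is unit, so x3 = True.
But (¬x3) is also a unit clause — contradiction.
So every satisfying assignment has x4 = False.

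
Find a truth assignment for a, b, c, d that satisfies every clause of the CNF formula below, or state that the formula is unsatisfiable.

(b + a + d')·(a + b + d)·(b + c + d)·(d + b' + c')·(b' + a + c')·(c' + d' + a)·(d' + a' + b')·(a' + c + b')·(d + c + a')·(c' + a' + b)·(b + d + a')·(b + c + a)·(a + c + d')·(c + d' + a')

a ↦ 0,  b ↦ 1,  c ↦ 0,  d ↦ 0

Try b = 1.
Try d = 0.
Unit clause (c') forces c = 0.
Unit clause (a') forces a = 0.
All clauses are satisfied.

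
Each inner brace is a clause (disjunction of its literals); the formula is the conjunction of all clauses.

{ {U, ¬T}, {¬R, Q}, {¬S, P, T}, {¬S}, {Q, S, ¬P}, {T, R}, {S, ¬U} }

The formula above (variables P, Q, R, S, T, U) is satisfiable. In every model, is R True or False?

Suppose R = False.
The clause (¬S) is unit, so S = False.
The clause (T) is unit, so T = True.
The clause (U) is unit, so U = True.
That conflicts with the unit clause (¬U).
So every satisfying assignment has R = True.

True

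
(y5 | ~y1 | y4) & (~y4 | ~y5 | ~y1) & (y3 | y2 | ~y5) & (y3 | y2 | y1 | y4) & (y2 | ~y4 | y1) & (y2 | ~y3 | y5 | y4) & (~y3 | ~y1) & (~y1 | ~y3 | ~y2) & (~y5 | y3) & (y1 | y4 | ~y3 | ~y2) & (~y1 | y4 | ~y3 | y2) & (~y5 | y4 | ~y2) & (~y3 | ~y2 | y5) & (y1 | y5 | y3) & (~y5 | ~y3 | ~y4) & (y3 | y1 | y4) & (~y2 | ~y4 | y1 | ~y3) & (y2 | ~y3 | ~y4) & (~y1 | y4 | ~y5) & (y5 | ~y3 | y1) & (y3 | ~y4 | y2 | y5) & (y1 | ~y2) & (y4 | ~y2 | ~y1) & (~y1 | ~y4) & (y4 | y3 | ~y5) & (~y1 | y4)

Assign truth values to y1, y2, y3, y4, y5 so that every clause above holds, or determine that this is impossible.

Try y3 = 1.
(~y1) alone gives y1 = 0.
(y5) alone gives y5 = 1.
(~y4) alone gives y4 = 0.
(~y2) alone gives y2 = 0.
All clauses are satisfied.

y1: 0; y2: 0; y3: 1; y4: 0; y5: 1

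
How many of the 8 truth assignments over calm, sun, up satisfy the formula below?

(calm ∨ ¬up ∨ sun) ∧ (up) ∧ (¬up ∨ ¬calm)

There are 2^3 = 8 truth assignments over (calm, sun, up).
Check each against the 3 clauses (columns in the order calm, sun, up):
  F F F  ✗ fails (up)
  F F T  ✗ fails (calm ∨ ¬up ∨ sun)
  F T F  ✗ fails (up)
  F T T  ✓ satisfies all
  T F F  ✗ fails (up)
  T F T  ✗ fails (¬up ∨ ¬calm)
  T T F  ✗ fails (up)
  T T T  ✗ fails (¬up ∨ ¬calm)
1 of the 8 rows is a model.

1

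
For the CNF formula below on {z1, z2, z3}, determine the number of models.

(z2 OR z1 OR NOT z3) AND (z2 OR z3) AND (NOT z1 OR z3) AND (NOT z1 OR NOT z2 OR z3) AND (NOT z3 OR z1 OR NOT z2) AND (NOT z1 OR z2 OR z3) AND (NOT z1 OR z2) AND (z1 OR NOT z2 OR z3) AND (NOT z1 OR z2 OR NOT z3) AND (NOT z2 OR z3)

1

There are 2^3 = 8 truth assignments over (z1, z2, z3).
Split on z2. With z2 = true, the clauses containing z2 are satisfied and NOT z2 drops from the rest; 1 of the 2^2 = 4 assignments to the other variables satisfy what remains.
With z2 = false, by the same count on the reduced clause set, 0 assignments work.
Total: 1 + 0 = 1.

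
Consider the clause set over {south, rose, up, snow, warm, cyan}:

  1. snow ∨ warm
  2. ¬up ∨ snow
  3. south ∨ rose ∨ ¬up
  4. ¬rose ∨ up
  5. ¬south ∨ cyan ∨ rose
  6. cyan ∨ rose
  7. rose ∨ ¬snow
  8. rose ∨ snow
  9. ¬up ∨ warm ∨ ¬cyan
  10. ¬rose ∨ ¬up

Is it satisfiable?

No, unsatisfiable

Branch on snow: set snow = True.
From the singleton clause (rose), rose = True.
From the singleton clause (up), up = True.
Now (¬up) is unsatisfied and unit — conflict.
So snow must be the other value — set snow = False.
From the singleton clause (warm), warm = True.
From the singleton clause (¬up), up = False.
From the singleton clause (¬rose), rose = False.
Now (rose) is unsatisfied and unit — conflict.
Neither snow = True nor snow = False works.
No assignment satisfies every clause.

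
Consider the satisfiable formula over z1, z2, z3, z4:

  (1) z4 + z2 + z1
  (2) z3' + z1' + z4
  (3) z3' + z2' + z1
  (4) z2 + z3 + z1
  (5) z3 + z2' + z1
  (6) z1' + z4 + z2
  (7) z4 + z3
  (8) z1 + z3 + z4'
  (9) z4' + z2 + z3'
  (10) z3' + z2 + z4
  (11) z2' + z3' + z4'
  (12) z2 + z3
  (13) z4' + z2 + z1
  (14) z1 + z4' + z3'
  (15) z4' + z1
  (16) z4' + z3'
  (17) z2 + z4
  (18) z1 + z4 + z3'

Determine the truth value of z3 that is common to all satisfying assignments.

Suppose z3 = 1.
Unit clause (z4') forces z4 = 0.
Unit clause (z1') forces z1 = 0.
But (z1) is also a unit clause — contradiction.
So every satisfying assignment has z3 = False.

False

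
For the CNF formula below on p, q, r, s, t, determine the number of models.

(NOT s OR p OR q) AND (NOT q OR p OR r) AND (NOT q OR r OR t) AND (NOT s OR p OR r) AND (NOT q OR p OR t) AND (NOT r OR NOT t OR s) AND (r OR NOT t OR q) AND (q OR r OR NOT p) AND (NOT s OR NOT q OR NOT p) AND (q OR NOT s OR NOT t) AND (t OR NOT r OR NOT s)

6

There are 2^5 = 32 truth assignments over (p, q, r, s, t).
Split on p. With p = true, the clauses containing p are satisfied and NOT p drops from the rest; 3 of the 2^4 = 16 assignments to the other variables satisfy what remains.
With p = false, by the same count on the reduced clause set, 3 assignments work.
(One model: p=F, q=F, r=F, s=F, t=F.)
Total: 3 + 3 = 6.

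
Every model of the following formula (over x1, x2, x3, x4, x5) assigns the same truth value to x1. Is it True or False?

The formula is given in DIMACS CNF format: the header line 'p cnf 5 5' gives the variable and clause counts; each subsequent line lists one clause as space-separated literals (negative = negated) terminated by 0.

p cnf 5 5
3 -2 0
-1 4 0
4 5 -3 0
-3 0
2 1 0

True

Suppose x1 = False.
Unit clause (¬x3) forces x3 = False.
Unit clause (¬x2) forces x2 = False.
Now (x2) is unsatisfied and unit — conflict.
So every satisfying assignment has x1 = True.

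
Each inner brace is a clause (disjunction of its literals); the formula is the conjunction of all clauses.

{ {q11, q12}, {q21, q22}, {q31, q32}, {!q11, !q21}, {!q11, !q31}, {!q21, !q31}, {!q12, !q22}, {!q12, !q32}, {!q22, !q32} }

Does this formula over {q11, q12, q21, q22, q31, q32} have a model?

Case q11 = true:
Unit clause (!q21) forces q21 = false.
Unit clause (q22) forces q22 = true.
Unit clause (!q31) forces q31 = false.
Unit clause (q32) forces q32 = true.
But (!q32) is also a unit clause — contradiction.
Undo q11 and try q11 = false.
Unit clause (q12) forces q12 = true.
Unit clause (!q22) forces q22 = false.
Unit clause (q21) forces q21 = true.
Unit clause (!q31) forces q31 = false.
Unit clause (q32) forces q32 = true.
But (!q32) is also a unit clause — contradiction.
Both values of q11 lead to a conflict.
No assignment satisfies every clause.

No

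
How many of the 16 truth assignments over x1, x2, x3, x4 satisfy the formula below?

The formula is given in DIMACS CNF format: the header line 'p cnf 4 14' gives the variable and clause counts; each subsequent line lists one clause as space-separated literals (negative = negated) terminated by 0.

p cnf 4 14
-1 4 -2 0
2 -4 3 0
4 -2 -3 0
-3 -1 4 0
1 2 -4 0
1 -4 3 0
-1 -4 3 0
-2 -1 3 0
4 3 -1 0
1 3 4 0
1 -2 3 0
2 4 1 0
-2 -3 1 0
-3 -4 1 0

There are 2^4 = 16 truth assignments over (x1, x2, x3, x4).
Check each against the 14 clauses (columns in the order x1, x2, x3, x4):
  F F F F  ✗ fails (x1 ∨ x3 ∨ x4)
  F F F T  ✗ fails (x2 ∨ ¬x4 ∨ x3)
  F F T F  ✗ fails (x2 ∨ x4 ∨ x1)
  F F T T  ✗ fails (x1 ∨ x2 ∨ ¬x4)
  F T F F  ✗ fails (x1 ∨ x3 ∨ x4)
  F T F T  ✗ fails (x1 ∨ ¬x4 ∨ x3)
  F T T F  ✗ fails (x4 ∨ ¬x2 ∨ ¬x3)
  F T T T  ✗ fails (¬x2 ∨ ¬x3 ∨ x1)
  T F F F  ✗ fails (x4 ∨ x3 ∨ ¬x1)
  T F F T  ✗ fails (x2 ∨ ¬x4 ∨ x3)
  T F T F  ✗ fails (¬x3 ∨ ¬x1 ∨ x4)
  T F T T  ✓ satisfies all
  T T F F  ✗ fails (¬x1 ∨ x4 ∨ ¬x2)
  T T F T  ✗ fails (¬x1 ∨ ¬x4 ∨ x3)
  T T T F  ✗ fails (¬x1 ∨ x4 ∨ ¬x2)
  T T T T  ✓ satisfies all
2 of the 16 rows are models.

2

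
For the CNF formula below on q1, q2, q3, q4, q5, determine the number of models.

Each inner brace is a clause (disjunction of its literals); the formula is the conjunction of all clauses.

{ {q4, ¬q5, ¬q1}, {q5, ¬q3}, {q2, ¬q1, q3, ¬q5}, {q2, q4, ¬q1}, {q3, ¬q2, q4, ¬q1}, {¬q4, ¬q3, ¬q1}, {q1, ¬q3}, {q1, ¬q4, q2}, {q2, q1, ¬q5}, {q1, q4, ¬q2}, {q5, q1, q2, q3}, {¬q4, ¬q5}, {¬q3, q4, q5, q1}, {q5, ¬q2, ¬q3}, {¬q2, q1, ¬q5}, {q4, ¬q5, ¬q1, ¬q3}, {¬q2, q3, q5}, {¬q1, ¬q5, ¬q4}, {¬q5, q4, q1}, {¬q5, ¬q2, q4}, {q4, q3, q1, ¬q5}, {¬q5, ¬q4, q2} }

There are 2^5 = 32 truth assignments over (q1, q2, q3, q4, q5).
Split on q3. With q3 = True, the clauses containing q3 are satisfied and ¬q3 drops from the rest; 0 of the 2^4 = 16 assignments to the other variables satisfy what remains.
With q3 = False, by the same count on the reduced clause set, 1 assignment works.
(One model: q1=T, q2=F, q3=F, q4=T, q5=F.)
Total: 0 + 1 = 1.

1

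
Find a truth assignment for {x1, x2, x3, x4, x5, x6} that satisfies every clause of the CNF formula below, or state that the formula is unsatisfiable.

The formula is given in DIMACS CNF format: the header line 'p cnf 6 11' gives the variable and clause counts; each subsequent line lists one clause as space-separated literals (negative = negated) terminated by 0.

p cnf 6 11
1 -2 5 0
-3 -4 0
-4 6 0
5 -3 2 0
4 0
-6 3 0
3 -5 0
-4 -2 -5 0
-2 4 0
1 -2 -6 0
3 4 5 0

From the singleton clause (x4), x4 = True.
From the singleton clause (¬x3), x3 = False.
From the singleton clause (x6), x6 = True.
But (¬x6) is also a unit clause — contradiction.

UNSATISFIABLE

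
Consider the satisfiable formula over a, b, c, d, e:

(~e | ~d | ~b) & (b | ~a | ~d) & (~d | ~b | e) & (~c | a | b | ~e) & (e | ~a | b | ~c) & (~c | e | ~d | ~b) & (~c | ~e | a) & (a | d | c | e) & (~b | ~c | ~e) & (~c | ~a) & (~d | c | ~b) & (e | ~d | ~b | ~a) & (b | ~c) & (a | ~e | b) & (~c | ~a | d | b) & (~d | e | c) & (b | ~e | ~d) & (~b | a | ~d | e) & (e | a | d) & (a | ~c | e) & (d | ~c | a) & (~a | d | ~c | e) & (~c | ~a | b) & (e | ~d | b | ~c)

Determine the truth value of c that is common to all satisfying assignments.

Suppose c = 1.
(~a) alone gives a = 0.
(~e) alone gives e = 0.
That conflicts with the unit clause (e).
So every satisfying assignment has c = False.

False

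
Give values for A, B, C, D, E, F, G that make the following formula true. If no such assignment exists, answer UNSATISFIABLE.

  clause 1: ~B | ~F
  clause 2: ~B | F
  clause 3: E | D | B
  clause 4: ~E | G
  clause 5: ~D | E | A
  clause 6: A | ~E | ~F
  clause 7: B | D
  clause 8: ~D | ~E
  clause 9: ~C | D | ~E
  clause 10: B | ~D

Branch on B: set B = 0.
The clause (D) is unit, so D = 1.
But (~D) is also a unit clause — contradiction.
So B must be the other value — set B = 1.
The clause (~F) is unit, so F = 0.
But (F) is also a unit clause — contradiction.
Neither B = 1 nor B = 0 works.

UNSATISFIABLE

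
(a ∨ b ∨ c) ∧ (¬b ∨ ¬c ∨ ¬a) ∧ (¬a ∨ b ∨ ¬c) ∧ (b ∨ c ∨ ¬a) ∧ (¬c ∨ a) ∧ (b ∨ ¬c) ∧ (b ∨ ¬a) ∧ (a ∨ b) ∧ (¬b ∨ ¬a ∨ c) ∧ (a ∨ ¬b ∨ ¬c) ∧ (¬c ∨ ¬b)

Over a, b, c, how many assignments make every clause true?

There are 2^3 = 8 truth assignments over (a, b, c).
Check each against the 11 clauses (columns in the order a, b, c):
  F F F  ✗ fails (a ∨ b ∨ c)
  F F T  ✗ fails (¬c ∨ a)
  F T F  ✓ satisfies all
  F T T  ✗ fails (¬c ∨ a)
  T F F  ✗ fails (b ∨ c ∨ ¬a)
  T F T  ✗ fails (¬a ∨ b ∨ ¬c)
  T T F  ✗ fails (¬b ∨ ¬a ∨ c)
  T T T  ✗ fails (¬b ∨ ¬c ∨ ¬a)
1 of the 8 rows is a model.

1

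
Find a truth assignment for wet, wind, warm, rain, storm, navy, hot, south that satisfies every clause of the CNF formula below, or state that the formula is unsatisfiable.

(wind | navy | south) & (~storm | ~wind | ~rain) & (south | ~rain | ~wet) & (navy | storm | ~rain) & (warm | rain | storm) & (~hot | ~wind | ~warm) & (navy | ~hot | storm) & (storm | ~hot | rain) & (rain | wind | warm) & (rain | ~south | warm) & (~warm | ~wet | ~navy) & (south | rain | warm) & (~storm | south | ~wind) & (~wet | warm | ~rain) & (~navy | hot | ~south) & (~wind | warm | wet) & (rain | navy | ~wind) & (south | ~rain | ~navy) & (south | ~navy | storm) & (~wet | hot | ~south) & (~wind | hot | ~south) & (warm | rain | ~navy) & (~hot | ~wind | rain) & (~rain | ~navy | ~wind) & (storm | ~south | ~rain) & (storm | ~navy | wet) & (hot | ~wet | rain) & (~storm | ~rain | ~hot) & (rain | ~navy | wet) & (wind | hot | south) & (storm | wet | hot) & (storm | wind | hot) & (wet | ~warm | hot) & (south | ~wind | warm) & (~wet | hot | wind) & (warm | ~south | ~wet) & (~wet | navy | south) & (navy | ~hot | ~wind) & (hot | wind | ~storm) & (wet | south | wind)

wet=0,  wind=0,  warm=1,  rain=0,  storm=1,  navy=0,  hot=1,  south=1

Branch on wind: set wind = 0.
Branch on navy: set navy = 0.
The clause (south) is unit, so south = 1.
Branch on storm: set storm = 1.
The clause (hot) is unit, so hot = 1.
The clause (~rain) is unit, so rain = 0.
The clause (warm) is unit, so warm = 1.
All clauses hold; wet can take either value.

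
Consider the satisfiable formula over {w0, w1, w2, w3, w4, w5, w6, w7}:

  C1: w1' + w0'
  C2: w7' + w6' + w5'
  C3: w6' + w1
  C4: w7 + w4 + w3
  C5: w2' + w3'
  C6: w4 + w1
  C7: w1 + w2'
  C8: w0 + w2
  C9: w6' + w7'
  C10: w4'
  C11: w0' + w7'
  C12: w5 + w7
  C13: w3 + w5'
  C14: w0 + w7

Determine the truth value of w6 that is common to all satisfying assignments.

Suppose w6 = 1.
The clause (w1) is unit, so w1 = 1.
The clause (w0') is unit, so w0 = 0.
The clause (w2) is unit, so w2 = 1.
The clause (w3') is unit, so w3 = 0.
The clause (w7') is unit, so w7 = 0.
That conflicts with the unit clause (w7).
So every satisfying assignment has w6 = False.

False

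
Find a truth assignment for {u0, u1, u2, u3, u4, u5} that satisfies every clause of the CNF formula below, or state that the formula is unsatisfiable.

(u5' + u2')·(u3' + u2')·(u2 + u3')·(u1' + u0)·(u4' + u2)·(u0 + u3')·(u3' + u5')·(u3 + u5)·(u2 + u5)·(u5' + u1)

Branch on u5: set u5 = 1.
The clause (u2') is unit, so u2 = 0.
The clause (u3') is unit, so u3 = 0.
The clause (u4') is unit, so u4 = 0.
The clause (u1) is unit, so u1 = 1.
The clause (u0) is unit, so u0 = 1.
Every clause now holds.

u0 ↦ 1; u1 ↦ 1; u2 ↦ 0; u3 ↦ 0; u4 ↦ 0; u5 ↦ 1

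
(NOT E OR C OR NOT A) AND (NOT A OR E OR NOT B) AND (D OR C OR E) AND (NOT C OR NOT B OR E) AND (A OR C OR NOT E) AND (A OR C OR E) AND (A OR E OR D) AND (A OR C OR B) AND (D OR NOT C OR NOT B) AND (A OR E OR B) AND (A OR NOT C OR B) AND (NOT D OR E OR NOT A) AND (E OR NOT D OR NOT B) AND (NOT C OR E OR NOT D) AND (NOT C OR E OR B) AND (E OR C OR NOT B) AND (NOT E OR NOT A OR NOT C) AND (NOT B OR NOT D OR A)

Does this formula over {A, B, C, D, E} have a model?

No, unsatisfiable

Suppose E = false.
Suppose A = false.
Unit clause (C) forces C = true.
Unit clause (NOT B) forces B = false.
But (B) is also a unit clause — contradiction.
Undo A and try A = true.
Unit clause (NOT B) forces B = false.
Unit clause (NOT D) forces D = false.
Unit clause (C) forces C = true.
But (NOT C) is also a unit clause — contradiction.
Both values of A lead to a conflict.
Undo E and try E = true.
Suppose C = true.
Unit clause (NOT A) forces A = false.
Unit clause (B) forces B = true.
Unit clause (D) forces D = true.
But (NOT D) is also a unit clause — contradiction.
Undo C and try C = false.
Unit clause (NOT A) forces A = false.
But (A) is also a unit clause — contradiction.
Both values of C lead to a conflict.
Both values of E lead to a conflict.
No assignment satisfies every clause.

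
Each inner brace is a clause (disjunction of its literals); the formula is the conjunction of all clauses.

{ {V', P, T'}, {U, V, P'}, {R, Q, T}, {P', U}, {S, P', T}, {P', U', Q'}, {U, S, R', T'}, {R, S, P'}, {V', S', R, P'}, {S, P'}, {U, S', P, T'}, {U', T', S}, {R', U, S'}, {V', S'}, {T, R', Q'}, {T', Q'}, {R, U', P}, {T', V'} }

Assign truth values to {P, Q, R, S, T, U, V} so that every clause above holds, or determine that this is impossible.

P: 0, Q: 0, R: 0, S: 0, T: 1, U: 0, V: 0

Case P = 0:
Case V = 0:
Case T = 1:
The clause (Q') is unit, so Q = 0.
Case U = 0:
The clause (S') is unit, so S = 0.
The clause (R') is unit, so R = 0.
All clauses are satisfied.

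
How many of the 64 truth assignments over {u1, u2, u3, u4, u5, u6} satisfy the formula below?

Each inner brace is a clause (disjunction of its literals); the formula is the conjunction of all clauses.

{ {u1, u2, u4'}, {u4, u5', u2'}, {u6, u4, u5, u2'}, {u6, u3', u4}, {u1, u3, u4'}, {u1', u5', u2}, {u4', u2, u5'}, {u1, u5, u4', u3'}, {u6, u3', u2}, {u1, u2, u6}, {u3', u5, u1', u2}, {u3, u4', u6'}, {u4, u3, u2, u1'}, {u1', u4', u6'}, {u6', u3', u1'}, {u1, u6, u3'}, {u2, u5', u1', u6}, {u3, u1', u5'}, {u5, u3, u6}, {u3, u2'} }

There are 2^6 = 64 truth assignments over (u1, u2, u3, u4, u5, u6).
Split on u2. With u2 = 1, the clauses containing u2 are satisfied and u2' drops from the rest; 4 of the 2^5 = 32 assignments to the other variables satisfy what remains.
With u2 = 0, by the same count on the reduced clause set, 4 assignments work.
Total: 4 + 4 = 8.

8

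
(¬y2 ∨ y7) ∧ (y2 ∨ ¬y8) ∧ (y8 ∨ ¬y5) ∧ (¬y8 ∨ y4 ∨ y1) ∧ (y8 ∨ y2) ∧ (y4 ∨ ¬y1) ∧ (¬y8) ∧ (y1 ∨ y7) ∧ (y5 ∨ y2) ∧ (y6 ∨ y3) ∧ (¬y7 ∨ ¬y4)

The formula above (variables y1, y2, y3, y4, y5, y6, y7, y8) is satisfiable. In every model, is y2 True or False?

True

Suppose y2 = False.
Unit clause (¬y8) forces y8 = False.
That conflicts with the unit clause (y8).
So every satisfying assignment has y2 = True.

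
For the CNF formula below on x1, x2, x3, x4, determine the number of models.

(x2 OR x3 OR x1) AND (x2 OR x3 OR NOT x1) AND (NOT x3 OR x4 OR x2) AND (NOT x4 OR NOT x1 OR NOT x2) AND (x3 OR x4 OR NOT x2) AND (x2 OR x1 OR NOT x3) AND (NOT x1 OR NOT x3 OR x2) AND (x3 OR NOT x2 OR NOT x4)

There are 2^4 = 16 truth assignments over (x1, x2, x3, x4).
Check each against the 8 clauses (columns in the order x1, x2, x3, x4):
  F F F F  ✗ fails (x2 OR x3 OR x1)
  F F F T  ✗ fails (x2 OR x3 OR x1)
  F F T F  ✗ fails (NOT x3 OR x4 OR x2)
  F F T T  ✗ fails (x2 OR x1 OR NOT x3)
  F T F F  ✗ fails (x3 OR x4 OR NOT x2)
  F T F T  ✗ fails (x3 OR NOT x2 OR NOT x4)
  F T T F  ✓ satisfies all
  F T T T  ✓ satisfies all
  T F F F  ✗ fails (x2 OR x3 OR NOT x1)
  T F F T  ✗ fails (x2 OR x3 OR NOT x1)
  T F T F  ✗ fails (NOT x3 OR x4 OR x2)
  T F T T  ✗ fails (NOT x1 OR NOT x3 OR x2)
  T T F F  ✗ fails (x3 OR x4 OR NOT x2)
  T T F T  ✗ fails (NOT x4 OR NOT x1 OR NOT x2)
  T T T F  ✓ satisfies all
  T T T T  ✗ fails (NOT x4 OR NOT x1 OR NOT x2)
3 of the 16 rows are models.

3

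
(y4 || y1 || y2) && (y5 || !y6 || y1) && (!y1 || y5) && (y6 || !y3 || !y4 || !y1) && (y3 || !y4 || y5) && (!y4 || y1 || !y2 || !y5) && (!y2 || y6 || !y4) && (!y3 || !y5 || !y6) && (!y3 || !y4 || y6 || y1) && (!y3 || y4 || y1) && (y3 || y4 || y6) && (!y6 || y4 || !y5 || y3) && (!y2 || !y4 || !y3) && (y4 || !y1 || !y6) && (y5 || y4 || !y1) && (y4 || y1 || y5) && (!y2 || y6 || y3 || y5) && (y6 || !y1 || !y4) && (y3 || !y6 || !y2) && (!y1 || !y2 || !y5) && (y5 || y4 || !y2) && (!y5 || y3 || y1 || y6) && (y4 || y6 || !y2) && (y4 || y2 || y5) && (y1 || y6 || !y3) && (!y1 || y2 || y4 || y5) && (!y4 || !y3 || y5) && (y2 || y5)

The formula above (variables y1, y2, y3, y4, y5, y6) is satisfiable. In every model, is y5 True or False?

True

Suppose y5 = false.
The clause (!y1) is unit, so y1 = false.
The clause (!y6) is unit, so y6 = false.
The clause (y4) is unit, so y4 = true.
The clause (y3) is unit, so y3 = true.
But (!y3) is also a unit clause — contradiction.
So every satisfying assignment has y5 = True.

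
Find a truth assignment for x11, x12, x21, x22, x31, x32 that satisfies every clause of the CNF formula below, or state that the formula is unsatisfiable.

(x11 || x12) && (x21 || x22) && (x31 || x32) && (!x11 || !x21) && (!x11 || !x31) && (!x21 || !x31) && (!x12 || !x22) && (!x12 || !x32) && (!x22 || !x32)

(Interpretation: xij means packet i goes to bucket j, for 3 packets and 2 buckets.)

UNSATISFIABLE

Branch on x11: set x11 = true.
From the singleton clause (!x21), x21 = false.
From the singleton clause (x22), x22 = true.
From the singleton clause (!x31), x31 = false.
From the singleton clause (x32), x32 = true.
But (!x32) is also a unit clause — contradiction.
Backtrack on x11: now try x11 = false.
From the singleton clause (x12), x12 = true.
From the singleton clause (!x22), x22 = false.
From the singleton clause (x21), x21 = true.
From the singleton clause (!x31), x31 = false.
From the singleton clause (x32), x32 = true.
But (!x32) is also a unit clause — contradiction.
Either choice for x11 ends in contradiction.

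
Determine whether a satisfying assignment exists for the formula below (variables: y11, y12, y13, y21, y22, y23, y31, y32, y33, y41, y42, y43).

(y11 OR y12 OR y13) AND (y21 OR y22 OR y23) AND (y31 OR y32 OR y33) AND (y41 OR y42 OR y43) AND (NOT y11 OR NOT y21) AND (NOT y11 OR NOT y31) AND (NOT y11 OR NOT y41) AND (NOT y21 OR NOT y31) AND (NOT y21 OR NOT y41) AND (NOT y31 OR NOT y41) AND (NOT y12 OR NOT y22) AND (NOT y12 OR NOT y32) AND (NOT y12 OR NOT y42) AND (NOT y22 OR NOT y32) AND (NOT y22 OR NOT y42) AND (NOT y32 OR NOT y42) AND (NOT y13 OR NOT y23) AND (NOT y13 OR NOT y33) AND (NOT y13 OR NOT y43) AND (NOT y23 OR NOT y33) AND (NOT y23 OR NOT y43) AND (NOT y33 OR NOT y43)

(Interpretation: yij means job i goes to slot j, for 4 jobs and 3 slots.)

Case y11 = false:
Case y12 = true:
Unit clause (NOT y22) forces y22 = false.
Unit clause (NOT y32) forces y32 = false.
Unit clause (NOT y42) forces y42 = false.
Case y21 = true:
Unit clause (NOT y31) forces y31 = false.
Unit clause (y33) forces y33 = true.
Unit clause (NOT y41) forces y41 = false.
Unit clause (y43) forces y43 = true.
But (NOT y43) is also a unit clause — contradiction.
Undo y21 and try y21 = false.
Unit clause (y23) forces y23 = true.
Unit clause (NOT y13) forces y13 = false.
Unit clause (NOT y33) forces y33 = false.
Unit clause (y31) forces y31 = true.
Unit clause (NOT y41) forces y41 = false.
Unit clause (y43) forces y43 = true.
But (NOT y43) is also a unit clause — contradiction.
Either choice for y21 ends in contradiction.
Undo y12 and try y12 = false.
Unit clause (y13) forces y13 = true.
Unit clause (NOT y23) forces y23 = false.
Unit clause (NOT y33) forces y33 = false.
Unit clause (NOT y43) forces y43 = false.
Case y21 = true:
Unit clause (NOT y31) forces y31 = false.
Unit clause (y32) forces y32 = true.
Unit clause (NOT y41) forces y41 = false.
Unit clause (y42) forces y42 = true.
But (NOT y42) is also a unit clause — contradiction.
Undo y21 and try y21 = false.
Unit clause (y22) forces y22 = true.
Unit clause (NOT y32) forces y32 = false.
Unit clause (y31) forces y31 = true.
Unit clause (NOT y41) forces y41 = false.
Unit clause (y42) forces y42 = true.
But (NOT y42) is also a unit clause — contradiction.
Either choice for y21 ends in contradiction.
Either choice for y12 ends in contradiction.
Undo y11 and try y11 = true.
Unit clause (NOT y21) forces y21 = false.
Unit clause (NOT y31) forces y31 = false.
Unit clause (NOT y41) forces y41 = false.
Case y22 = true:
Unit clause (NOT y12) forces y12 = false.
Unit clause (NOT y32) forces y32 = false.
Unit clause (y33) forces y33 = true.
Unit clause (NOT y42) forces y42 = false.
Unit clause (y43) forces y43 = true.
But (NOT y43) is also a unit clause — contradiction.
Undo y22 and try y22 = false.
Unit clause (y23) forces y23 = true.
Unit clause (NOT y13) forces y13 = false.
Unit clause (NOT y33) forces y33 = false.
Unit clause (y32) forces y32 = true.
Unit clause (NOT y12) forces y12 = false.
Unit clause (NOT y42) forces y42 = false.
Unit clause (y43) forces y43 = true.
But (NOT y43) is also a unit clause — contradiction.
Either choice for y22 ends in contradiction.
Either choice for y11 ends in contradiction.
No assignment satisfies every clause.

Unsatisfiable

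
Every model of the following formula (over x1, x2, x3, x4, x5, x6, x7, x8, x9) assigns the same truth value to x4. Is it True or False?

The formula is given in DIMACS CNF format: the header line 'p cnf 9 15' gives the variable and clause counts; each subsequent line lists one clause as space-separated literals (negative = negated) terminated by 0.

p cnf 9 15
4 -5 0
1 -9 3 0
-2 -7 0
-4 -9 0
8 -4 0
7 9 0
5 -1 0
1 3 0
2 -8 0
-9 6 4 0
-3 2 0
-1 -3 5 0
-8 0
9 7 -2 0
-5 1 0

False

Suppose x4 = True.
Unit clause (¬x9) forces x9 = False.
Unit clause (x8) forces x8 = True.
That conflicts with the unit clause (¬x8).
So every satisfying assignment has x4 = False.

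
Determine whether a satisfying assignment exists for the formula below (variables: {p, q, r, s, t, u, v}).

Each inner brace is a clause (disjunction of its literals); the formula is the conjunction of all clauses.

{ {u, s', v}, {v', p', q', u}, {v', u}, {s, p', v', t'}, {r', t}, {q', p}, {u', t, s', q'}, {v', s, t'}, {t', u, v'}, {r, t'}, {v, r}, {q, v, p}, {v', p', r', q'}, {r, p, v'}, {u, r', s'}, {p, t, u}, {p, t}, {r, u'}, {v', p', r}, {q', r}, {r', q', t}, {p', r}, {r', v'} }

Case v = 0:
The clause (r) is unit, so r = 1.
The clause (t) is unit, so t = 1.
Case u = 0:
The clause (s') is unit, so s = 0.
Case q = 1:
The clause (p) is unit, so p = 1.
This assignment satisfies each clause.
A satisfying assignment: p ↦ 1,  q ↦ 1,  r ↦ 1,  s ↦ 0,  t ↦ 1,  u ↦ 0,  v ↦ 0.

Yes, satisfiable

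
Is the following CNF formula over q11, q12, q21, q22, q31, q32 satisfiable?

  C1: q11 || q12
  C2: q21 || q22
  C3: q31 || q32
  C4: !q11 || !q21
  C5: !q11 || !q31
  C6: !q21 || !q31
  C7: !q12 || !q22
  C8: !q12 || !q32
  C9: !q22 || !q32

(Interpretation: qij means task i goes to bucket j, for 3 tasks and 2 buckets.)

Case q11 = true:
From the singleton clause (!q21), q21 = false.
From the singleton clause (q22), q22 = true.
From the singleton clause (!q31), q31 = false.
From the singleton clause (q32), q32 = true.
But (!q32) is also a unit clause — contradiction.
So q11 must be the other value — set q11 = false.
From the singleton clause (q12), q12 = true.
From the singleton clause (!q22), q22 = false.
From the singleton clause (q21), q21 = true.
From the singleton clause (!q31), q31 = false.
From the singleton clause (q32), q32 = true.
But (!q32) is also a unit clause — contradiction.
Either choice for q11 ends in contradiction.
No assignment satisfies every clause.

No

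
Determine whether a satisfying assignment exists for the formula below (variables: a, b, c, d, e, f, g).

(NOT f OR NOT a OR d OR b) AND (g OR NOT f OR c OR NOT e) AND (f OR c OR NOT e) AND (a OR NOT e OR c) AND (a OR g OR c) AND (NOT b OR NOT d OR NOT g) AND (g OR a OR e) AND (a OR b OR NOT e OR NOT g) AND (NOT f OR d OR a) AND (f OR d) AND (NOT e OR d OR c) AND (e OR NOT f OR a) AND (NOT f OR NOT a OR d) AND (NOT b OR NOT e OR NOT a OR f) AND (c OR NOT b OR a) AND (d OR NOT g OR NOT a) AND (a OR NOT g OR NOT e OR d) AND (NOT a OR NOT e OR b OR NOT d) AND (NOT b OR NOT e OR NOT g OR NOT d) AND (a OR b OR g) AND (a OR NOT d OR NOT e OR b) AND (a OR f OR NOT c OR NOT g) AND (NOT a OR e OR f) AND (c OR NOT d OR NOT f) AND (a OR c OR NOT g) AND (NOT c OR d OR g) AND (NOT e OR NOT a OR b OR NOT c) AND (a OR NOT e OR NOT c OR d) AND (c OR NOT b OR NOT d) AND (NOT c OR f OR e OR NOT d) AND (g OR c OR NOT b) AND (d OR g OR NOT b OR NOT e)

Try f = false.
The clause (d) is unit, so d = true.
Try c = true.
The clause (e) is unit, so e = true.
Try b = true.
The clause (NOT g) is unit, so g = false.
The clause (NOT a) is unit, so a = false.
All clauses are satisfied.
A satisfying assignment: a ↦ false,  b ↦ true,  c ↦ true,  d ↦ true,  e ↦ true,  f ↦ false,  g ↦ false.

Yes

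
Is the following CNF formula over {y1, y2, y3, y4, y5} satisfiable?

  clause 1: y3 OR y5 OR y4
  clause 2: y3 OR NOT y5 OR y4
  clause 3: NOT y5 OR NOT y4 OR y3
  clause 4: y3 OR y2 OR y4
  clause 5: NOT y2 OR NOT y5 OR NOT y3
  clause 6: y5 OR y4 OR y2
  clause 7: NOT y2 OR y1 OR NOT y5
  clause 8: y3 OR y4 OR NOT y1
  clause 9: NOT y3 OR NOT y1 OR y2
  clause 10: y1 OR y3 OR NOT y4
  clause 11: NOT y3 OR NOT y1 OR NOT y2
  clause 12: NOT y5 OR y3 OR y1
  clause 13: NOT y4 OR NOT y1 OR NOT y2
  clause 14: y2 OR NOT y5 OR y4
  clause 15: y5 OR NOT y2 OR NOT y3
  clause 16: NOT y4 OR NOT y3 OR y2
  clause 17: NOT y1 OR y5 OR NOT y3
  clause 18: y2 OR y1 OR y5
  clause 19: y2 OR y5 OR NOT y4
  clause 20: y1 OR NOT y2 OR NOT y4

Case y3 = true:
Case y2 = false:
From the singleton clause (NOT y1), y1 = false.
From the singleton clause (NOT y4), y4 = false.
From the singleton clause (y5), y5 = true.
But (NOT y5) is also a unit clause — contradiction.
That branch fails; take y2 = true instead.
From the singleton clause (NOT y5), y5 = false.
But (y5) is also a unit clause — contradiction.
Neither y2 = true nor y2 = false works.
That branch fails; take y3 = false instead.
Case y5 = true:
From the singleton clause (y4), y4 = true.
But (NOT y4) is also a unit clause — contradiction.
That branch fails; take y5 = false instead.
From the singleton clause (y4), y4 = true.
From the singleton clause (y1), y1 = true.
From the singleton clause (NOT y2), y2 = false.
But (y2) is also a unit clause — contradiction.
Neither y5 = true nor y5 = false works.
Neither y3 = true nor y3 = false works.
No assignment satisfies every clause.

No, unsatisfiable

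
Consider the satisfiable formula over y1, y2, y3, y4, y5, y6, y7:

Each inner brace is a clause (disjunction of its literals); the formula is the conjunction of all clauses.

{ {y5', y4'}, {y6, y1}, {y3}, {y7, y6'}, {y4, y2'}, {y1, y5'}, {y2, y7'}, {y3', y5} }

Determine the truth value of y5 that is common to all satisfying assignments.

True

Suppose y5 = 0.
From the singleton clause (y3), y3 = 1.
But (y3') is also a unit clause — contradiction.
So every satisfying assignment has y5 = True.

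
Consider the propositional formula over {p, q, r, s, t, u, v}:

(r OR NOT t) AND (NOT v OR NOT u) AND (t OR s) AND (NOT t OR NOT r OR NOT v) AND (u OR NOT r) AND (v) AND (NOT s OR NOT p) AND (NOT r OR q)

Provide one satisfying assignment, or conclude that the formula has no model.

Unit clause (v) forces v = true.
Unit clause (NOT u) forces u = false.
Unit clause (NOT r) forces r = false.
Unit clause (NOT t) forces t = false.
Unit clause (s) forces s = true.
Unit clause (NOT p) forces p = false.
All clauses hold; q can take either value.

p=false, q=false, r=false, s=true, t=false, u=false, v=true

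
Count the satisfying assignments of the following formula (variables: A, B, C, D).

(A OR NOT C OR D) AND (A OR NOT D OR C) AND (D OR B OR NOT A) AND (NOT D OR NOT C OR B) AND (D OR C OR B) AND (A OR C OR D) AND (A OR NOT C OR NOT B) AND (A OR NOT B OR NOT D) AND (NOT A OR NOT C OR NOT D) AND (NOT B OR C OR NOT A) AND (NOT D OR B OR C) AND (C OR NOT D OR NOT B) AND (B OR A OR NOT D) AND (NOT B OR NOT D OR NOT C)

1

There are 2^4 = 16 truth assignments over (A, B, C, D).
Check each against the 14 clauses (columns in the order A, B, C, D):
  F F F F  ✗ fails (D OR C OR B)
  F F F T  ✗ fails (A OR NOT D OR C)
  F F T F  ✗ fails (A OR NOT C OR D)
  F F T T  ✗ fails (NOT D OR NOT C OR B)
  F T F F  ✗ fails (A OR C OR D)
  F T F T  ✗ fails (A OR NOT D OR C)
  F T T F  ✗ fails (A OR NOT C OR D)
  F T T T  ✗ fails (A OR NOT C OR NOT B)
  T F F F  ✗ fails (D OR B OR NOT A)
  T F F T  ✗ fails (NOT D OR B OR C)
  T F T F  ✗ fails (D OR B OR NOT A)
  T F T T  ✗ fails (NOT D OR NOT C OR B)
  T T F F  ✗ fails (NOT B OR C OR NOT A)
  T T F T  ✗ fails (NOT B OR C OR NOT A)
  T T T F  ✓ satisfies all
  T T T T  ✗ fails (NOT A OR NOT C OR NOT D)
1 of the 16 rows is a model.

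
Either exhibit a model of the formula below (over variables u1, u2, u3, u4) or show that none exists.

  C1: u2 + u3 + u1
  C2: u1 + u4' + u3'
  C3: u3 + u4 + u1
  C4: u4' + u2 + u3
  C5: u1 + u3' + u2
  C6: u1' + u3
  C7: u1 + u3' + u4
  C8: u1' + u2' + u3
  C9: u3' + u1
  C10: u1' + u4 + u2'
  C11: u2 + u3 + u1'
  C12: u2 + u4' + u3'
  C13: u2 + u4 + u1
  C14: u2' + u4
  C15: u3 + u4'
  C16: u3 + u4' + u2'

Branch on u1: set u1 = 1.
The clause (u3) is unit, so u3 = 1.
Branch on u4: set u4 = 0.
The clause (u2') is unit, so u2 = 0.
This assignment satisfies each clause.

u1 ↦ 1,  u2 ↦ 0,  u3 ↦ 1,  u4 ↦ 0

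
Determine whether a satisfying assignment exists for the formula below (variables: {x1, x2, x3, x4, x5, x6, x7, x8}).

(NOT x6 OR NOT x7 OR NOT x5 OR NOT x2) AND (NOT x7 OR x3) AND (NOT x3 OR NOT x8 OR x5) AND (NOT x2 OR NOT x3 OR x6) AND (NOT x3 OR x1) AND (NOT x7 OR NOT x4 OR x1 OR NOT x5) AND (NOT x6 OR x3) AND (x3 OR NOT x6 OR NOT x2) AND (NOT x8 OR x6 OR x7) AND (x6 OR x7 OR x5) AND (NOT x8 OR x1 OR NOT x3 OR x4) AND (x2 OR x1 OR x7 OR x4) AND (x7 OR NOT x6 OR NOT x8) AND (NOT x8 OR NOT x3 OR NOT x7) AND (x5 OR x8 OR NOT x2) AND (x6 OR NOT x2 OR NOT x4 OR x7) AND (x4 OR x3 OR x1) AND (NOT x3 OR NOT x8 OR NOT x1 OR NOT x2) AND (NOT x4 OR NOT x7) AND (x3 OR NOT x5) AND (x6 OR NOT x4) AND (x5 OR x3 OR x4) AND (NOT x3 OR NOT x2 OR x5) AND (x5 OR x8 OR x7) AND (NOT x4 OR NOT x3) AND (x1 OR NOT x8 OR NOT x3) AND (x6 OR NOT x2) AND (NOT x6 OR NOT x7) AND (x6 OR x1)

Case x7 = true:
Unit clause (x3) forces x3 = true.
Unit clause (x1) forces x1 = true.
Unit clause (NOT x8) forces x8 = false.
Unit clause (NOT x4) forces x4 = false.
Unit clause (NOT x6) forces x6 = false.
Unit clause (NOT x2) forces x2 = false.
No clause remains; x5 is free.
A satisfying assignment: x1=true; x2=false; x3=true; x4=false; x5=false; x6=false; x7=true; x8=false.

Yes, satisfiable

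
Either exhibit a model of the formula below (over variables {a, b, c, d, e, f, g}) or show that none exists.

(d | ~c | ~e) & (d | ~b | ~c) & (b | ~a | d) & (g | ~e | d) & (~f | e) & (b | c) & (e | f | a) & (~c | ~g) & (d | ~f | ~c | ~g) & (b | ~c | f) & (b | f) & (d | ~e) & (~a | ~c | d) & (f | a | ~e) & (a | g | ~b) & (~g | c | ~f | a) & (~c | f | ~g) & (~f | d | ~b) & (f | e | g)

Suppose f = 1.
(e) alone gives e = 1.
(d) alone gives d = 1.
Suppose b = 0.
(c) alone gives c = 1.
(~g) alone gives g = 0.
No clause remains; a is free.

a: 1; b: 0; c: 1; d: 1; e: 1; f: 1; g: 0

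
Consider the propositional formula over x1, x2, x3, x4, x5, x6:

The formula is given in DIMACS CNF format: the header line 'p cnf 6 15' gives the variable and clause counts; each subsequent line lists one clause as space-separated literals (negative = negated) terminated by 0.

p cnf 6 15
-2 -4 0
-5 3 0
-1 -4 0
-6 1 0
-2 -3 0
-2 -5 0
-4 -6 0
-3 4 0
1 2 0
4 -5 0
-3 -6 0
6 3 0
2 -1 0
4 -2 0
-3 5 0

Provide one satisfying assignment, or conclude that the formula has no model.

Branch on x2: set x2 = False.
From the singleton clause (x1), x1 = True.
But (¬x1) is also a unit clause — contradiction.
That branch fails; take x2 = True instead.
From the singleton clause (¬x4), x4 = False.
But (x4) is also a unit clause — contradiction.
Both values of x2 lead to a conflict.

UNSATISFIABLE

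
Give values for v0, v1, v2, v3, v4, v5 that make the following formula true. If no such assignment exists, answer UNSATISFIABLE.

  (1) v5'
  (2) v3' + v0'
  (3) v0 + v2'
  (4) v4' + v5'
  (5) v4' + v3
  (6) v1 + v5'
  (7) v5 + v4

v0=0,  v1=1,  v2=0,  v3=1,  v4=1,  v5=0

Unit clause (v5') forces v5 = 0.
Unit clause (v4) forces v4 = 1.
Unit clause (v3) forces v3 = 1.
Unit clause (v0') forces v0 = 0.
Unit clause (v2') forces v2 = 0.
All clauses hold; v1 can take either value.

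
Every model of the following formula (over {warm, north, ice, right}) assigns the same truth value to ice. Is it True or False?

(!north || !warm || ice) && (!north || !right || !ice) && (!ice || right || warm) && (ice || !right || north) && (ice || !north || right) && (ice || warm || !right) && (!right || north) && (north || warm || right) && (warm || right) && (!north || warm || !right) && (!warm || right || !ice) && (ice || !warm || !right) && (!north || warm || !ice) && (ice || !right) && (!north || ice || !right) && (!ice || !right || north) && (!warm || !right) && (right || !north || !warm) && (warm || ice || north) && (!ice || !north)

Suppose ice = true.
Unit clause (!north) forces north = false.
Unit clause (!right) forces right = false.
Unit clause (warm) forces warm = true.
But (!warm) is also a unit clause — contradiction.
So every satisfying assignment has ice = False.

False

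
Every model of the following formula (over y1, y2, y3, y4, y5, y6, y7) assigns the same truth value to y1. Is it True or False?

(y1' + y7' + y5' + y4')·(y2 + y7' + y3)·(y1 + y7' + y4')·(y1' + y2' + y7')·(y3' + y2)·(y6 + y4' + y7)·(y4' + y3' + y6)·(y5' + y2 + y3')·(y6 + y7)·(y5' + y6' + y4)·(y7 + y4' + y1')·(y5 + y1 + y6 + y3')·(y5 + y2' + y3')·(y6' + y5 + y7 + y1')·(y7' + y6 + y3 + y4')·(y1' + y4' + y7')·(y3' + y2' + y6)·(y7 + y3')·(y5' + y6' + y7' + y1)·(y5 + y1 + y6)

Suppose y1 = 1.
Suppose y2 = 0.
(y3') alone gives y3 = 0.
(y7') alone gives y7 = 0.
(y6) alone gives y6 = 1.
(y4') alone gives y4 = 0.
(y5') alone gives y5 = 0.
But (y5) is also a unit clause — contradiction.
Backtrack on y2: now try y2 = 1.
(y7') alone gives y7 = 0.
(y6) alone gives y6 = 1.
(y4') alone gives y4 = 0.
(y5') alone gives y5 = 0.
But (y5) is also a unit clause — contradiction.
Either choice for y2 ends in contradiction.
So every satisfying assignment has y1 = False.

False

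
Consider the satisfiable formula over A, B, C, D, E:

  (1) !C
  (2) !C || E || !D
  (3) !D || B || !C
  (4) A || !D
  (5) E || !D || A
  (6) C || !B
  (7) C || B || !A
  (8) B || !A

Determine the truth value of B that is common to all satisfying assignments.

False

Suppose B = true.
Unit clause (!C) forces C = false.
That conflicts with the unit clause (C).
So every satisfying assignment has B = False.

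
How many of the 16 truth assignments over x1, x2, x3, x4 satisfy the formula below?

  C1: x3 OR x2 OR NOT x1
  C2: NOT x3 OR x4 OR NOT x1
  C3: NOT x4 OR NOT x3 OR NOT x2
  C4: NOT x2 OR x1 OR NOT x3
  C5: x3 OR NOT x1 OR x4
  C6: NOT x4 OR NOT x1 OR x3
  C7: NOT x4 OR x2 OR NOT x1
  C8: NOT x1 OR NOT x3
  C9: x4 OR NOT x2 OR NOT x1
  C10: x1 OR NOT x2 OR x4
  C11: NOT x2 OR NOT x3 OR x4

5

There are 2^4 = 16 truth assignments over (x1, x2, x3, x4).
Check each against the 11 clauses (columns in the order x1, x2, x3, x4):
  F F F F  ✓ satisfies all
  F F F T  ✓ satisfies all
  F F T F  ✓ satisfies all
  F F T T  ✓ satisfies all
  F T F F  ✗ fails (x1 OR NOT x2 OR x4)
  F T F T  ✓ satisfies all
  F T T F  ✗ fails (NOT x2 OR x1 OR NOT x3)
  F T T T  ✗ fails (NOT x4 OR NOT x3 OR NOT x2)
  T F F F  ✗ fails (x3 OR x2 OR NOT x1)
  T F F T  ✗ fails (x3 OR x2 OR NOT x1)
  T F T F  ✗ fails (NOT x3 OR x4 OR NOT x1)
  T F T T  ✗ fails (NOT x4 OR x2 OR NOT x1)
  T T F F  ✗ fails (x3 OR NOT x1 OR x4)
  T T F T  ✗ fails (NOT x4 OR NOT x1 OR x3)
  T T T F  ✗ fails (NOT x3 OR x4 OR NOT x1)
  T T T T  ✗ fails (NOT x4 OR NOT x3 OR NOT x2)
5 of the 16 rows are models.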